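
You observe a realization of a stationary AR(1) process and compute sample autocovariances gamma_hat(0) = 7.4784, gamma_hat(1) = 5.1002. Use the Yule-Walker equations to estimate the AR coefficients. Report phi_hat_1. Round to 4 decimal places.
\hat\phi_{1} = 0.6820

The Yule-Walker equations for an AR(p) process read, in matrix form,
  Gamma_p phi = r_p,   with   (Gamma_p)_{ij} = gamma(|i - j|),
                       (r_p)_i = gamma(i),   i,j = 1..p.
Substitute the sample gammas (Toeplitz matrix and right-hand side of size 1):
  Gamma_p = [[7.4784]]
  r_p     = [5.1002]
With p = 1 this is the single equation gamma(0) phi_1 = gamma(1):
  phi_hat_1 = gamma(1) / gamma(0) = 5.1002 / 7.4784 = 0.6820.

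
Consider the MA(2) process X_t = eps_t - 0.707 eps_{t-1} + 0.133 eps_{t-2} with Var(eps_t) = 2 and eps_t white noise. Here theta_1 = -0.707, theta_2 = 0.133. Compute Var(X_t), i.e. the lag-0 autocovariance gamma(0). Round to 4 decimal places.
\gamma(0) = 3.0351

For an MA(q) process X_t = eps_t + sum_i theta_i eps_{t-i} with
Var(eps_t) = sigma^2, the variance is
  gamma(0) = sigma^2 * (1 + sum_i theta_i^2).
  sum_i theta_i^2 = (-0.707)^2 + (0.133)^2 = 0.499849 + 0.017689 = 0.517538.
  gamma(0) = 2 * (1 + 0.517538) = 2 * 1.517538 = 3.035076, which rounds to 3.0351.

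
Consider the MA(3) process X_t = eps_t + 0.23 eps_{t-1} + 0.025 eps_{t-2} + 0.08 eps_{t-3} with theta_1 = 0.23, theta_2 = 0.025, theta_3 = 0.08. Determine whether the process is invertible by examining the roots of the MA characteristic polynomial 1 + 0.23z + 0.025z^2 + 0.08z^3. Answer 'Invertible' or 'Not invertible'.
\text{Invertible}

The MA(q) characteristic polynomial is P(z) = 1 + 0.23z + 0.025z^2 + 0.08z^3.
Invertibility requires all roots to lie outside the unit circle, i.e. |z| > 1 for every root.
Degree 3: look for a simple real root z0 first, then factor out (1 - z/z0) and solve the remaining quadratic.
Testing z0 = -2: P(-2) = 1 + (0.23)(-2) + (0.025)(-2)^2 + (0.08)(-2)^3
  = 1 + (-0.46) + (0.1) + (-0.64) = 0.  So z_0 = -2 is a root, |z_0| = 2.
Divide out the factor (1 + 0.5 z) = (1 - z/z0) (since 1/z0 = -0.5):
  P(z) = (1 + 0.5 z)(1 + (-0.27) z + (0.16) z^2)
  [check: z-coef -0.27 - (-0.5) = 0.23; z^2-coef 0.16 - (-0.5)(-0.27) = 0.025; z^3-coef -(-0.5)(0.16) = 0.08.]
Remaining roots from the quadratic factor 1 + (-0.27) z + (0.16) z^2:
  Set 1 + (-0.27) z + (0.16) z^2 = 0, i.e. a z^2 + b z + c = 0 with a = 0.16, b = -0.27, c = 1.
  Discriminant D = b^2 - 4ac = (-0.27)^2 - 4*(0.16)*1 = 0.0729 - (0.64) = -0.5671.
  D < 0, so the roots are the complex-conjugate pair z = (-b +/- i sqrt(-D)) / (2a) = 0.8438 +/- 2.3533i.
  For a conjugate pair |z|^2 = z * conj(z) = (product of roots) = c/a = 1/(0.16) = 6.25, so |z| = sqrt(6.25) = 2.5 for both roots.
Moduli of all roots: 2.0000, 2.5000, 2.5000.
All moduli strictly greater than 1? Yes.
Verdict: Invertible.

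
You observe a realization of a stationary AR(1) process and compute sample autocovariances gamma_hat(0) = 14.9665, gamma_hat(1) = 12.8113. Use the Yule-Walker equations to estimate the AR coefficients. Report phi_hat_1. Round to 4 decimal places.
\hat\phi_{1} = 0.8560

The Yule-Walker equations for an AR(p) process read, in matrix form,
  Gamma_p phi = r_p,   with   (Gamma_p)_{ij} = gamma(|i - j|),
                       (r_p)_i = gamma(i),   i,j = 1..p.
Substitute the sample gammas (Toeplitz matrix and right-hand side of size 1):
  Gamma_p = [[14.9665]]
  r_p     = [12.8113]
With p = 1 this is the single equation gamma(0) phi_1 = gamma(1):
  phi_hat_1 = gamma(1) / gamma(0) = 12.8113 / 14.9665 = 0.8560.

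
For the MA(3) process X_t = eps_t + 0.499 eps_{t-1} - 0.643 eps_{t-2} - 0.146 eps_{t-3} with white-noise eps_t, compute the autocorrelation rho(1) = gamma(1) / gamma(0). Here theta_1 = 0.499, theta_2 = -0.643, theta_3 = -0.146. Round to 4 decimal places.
\rho(1) = 0.1616

For an MA(q) process with theta_0 = 1, the autocovariance is
  gamma(k) = sigma^2 * sum_{i=0..q-k} theta_i * theta_{i+k},
and rho(k) = gamma(k) / gamma(0). Sigma^2 cancels.
  numerator   = (1)*(0.499) + (0.499)*(-0.643) + (-0.643)*(-0.146) = 0.272021.
  denominator = (1)^2 + (0.499)^2 + (-0.643)^2 + (-0.146)^2 = 1.683766.
  rho(1) = 0.272021 / 1.683766 = 0.1616.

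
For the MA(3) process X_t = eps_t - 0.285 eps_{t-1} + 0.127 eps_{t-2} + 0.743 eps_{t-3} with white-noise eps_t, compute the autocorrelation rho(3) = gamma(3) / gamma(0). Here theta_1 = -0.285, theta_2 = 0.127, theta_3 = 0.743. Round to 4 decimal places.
\rho(3) = 0.4505

For an MA(q) process with theta_0 = 1, the autocovariance is
  gamma(k) = sigma^2 * sum_{i=0..q-k} theta_i * theta_{i+k},
and rho(k) = gamma(k) / gamma(0). Sigma^2 cancels.
  numerator   = (1)*(0.743) = 0.743.
  denominator = (1)^2 + (-0.285)^2 + (0.127)^2 + (0.743)^2 = 1.649403.
  rho(3) = 0.743 / 1.649403 = 0.4505.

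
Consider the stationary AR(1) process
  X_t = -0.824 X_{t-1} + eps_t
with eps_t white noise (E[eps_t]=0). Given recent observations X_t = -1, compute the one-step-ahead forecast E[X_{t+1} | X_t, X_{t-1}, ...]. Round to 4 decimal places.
E[X_{t+1} \mid \mathcal F_t] = 0.8240

For an AR(p) model X_t = c + sum_i phi_i X_{t-i} + eps_t, the
one-step-ahead conditional mean is
  E[X_{t+1} | X_t, ...] = c + sum_i phi_i X_{t+1-i}.
Substitute known values:
  E[X_{t+1} | ...] = (-0.824) * (-1)
                   = 0.8240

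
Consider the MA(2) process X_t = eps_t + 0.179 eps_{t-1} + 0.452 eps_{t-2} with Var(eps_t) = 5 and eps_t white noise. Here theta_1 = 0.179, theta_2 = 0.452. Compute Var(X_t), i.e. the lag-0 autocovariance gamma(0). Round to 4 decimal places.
\gamma(0) = 6.1817

For an MA(q) process X_t = eps_t + sum_i theta_i eps_{t-i} with
Var(eps_t) = sigma^2, the variance is
  gamma(0) = sigma^2 * (1 + sum_i theta_i^2).
  sum_i theta_i^2 = (0.179)^2 + (0.452)^2 = 0.032041 + 0.204304 = 0.236345.
  gamma(0) = 5 * (1 + 0.236345) = 5 * 1.236345 = 6.181725, which rounds to 6.1817.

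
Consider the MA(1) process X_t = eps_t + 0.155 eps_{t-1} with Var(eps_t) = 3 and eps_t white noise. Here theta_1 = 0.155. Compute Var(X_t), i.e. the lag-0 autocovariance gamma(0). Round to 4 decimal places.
\gamma(0) = 3.0721

For an MA(q) process X_t = eps_t + sum_i theta_i eps_{t-i} with
Var(eps_t) = sigma^2, the variance is
  gamma(0) = sigma^2 * (1 + sum_i theta_i^2).
  sum_i theta_i^2 = (0.155)^2 = 0.024025.
  gamma(0) = 3 * (1 + 0.024025) = 3 * 1.024025 = 3.072075, which rounds to 3.0721.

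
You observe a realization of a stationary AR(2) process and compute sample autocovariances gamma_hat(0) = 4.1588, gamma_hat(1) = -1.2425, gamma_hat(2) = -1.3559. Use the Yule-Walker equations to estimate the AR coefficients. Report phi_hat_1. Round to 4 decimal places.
\hat\phi_{1} = -0.4350

The Yule-Walker equations for an AR(p) process read, in matrix form,
  Gamma_p phi = r_p,   with   (Gamma_p)_{ij} = gamma(|i - j|),
                       (r_p)_i = gamma(i),   i,j = 1..p.
Substitute the sample gammas (Toeplitz matrix and right-hand side of size 2):
  Gamma_p = [[4.1588, -1.2425], [-1.2425, 4.1588]]
  r_p     = [-1.2425, -1.3559]
Written out:
  4.1588 phi_1 - 1.2425 phi_2 = -1.2425
  -1.2425 phi_1 + 4.1588 phi_2 = -1.3559
Solve by Cramer's rule:
  det = gamma(0)^2 - gamma(1)^2 = (4.1588)^2 - (-1.2425)^2 = 17.29561744 - 1.54380625 = 15.75181119
  phi_hat_1 = [gamma(1) gamma(0) - gamma(1) gamma(2)] / det = [(-1.2425)(4.1588) - (-1.2425)(-1.3559)] / 15.75181119 = -6.85201475 / 15.75181119 = -0.435
  phi_hat_2 = [gamma(0) gamma(2) - gamma(1)^2] / det = [(4.1588)(-1.3559) - (-1.2425)^2] / 15.75181119 = -7.18272317 / 15.75181119 = -0.456
So phi_hat = [-0.4350, -0.4560].
Therefore phi_hat_1 = -0.4350.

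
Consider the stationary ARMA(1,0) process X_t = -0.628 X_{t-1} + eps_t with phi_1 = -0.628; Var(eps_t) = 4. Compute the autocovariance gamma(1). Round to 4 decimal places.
\gamma(1) = -4.1478

Multiply the model equation by X_{t-k} and take expectations. With theta_0 = psi_0 = 1 and psi_j the MA(infinity) weights, this gives
  gamma(k) - sum_i phi_i gamma(k-i) = c_k,
  c_k = sigma^2 * sum_{j=k..q} theta_j psi_{j-k}   (c_k = 0 for k > q),
using gamma(-m) = gamma(m).
Pure AR (q = 0): c_0 = sigma^2 = 4, c_k = 0 for k >= 1.
Equations for k = 0 and k = 1 (AR order 1):
  gamma(0) = phi_1 gamma(1) + c_0
  gamma(1) = phi_1 gamma(0) + c_1
Substituting the second into the first: gamma(0) (1 - phi_1^2) = c_0 + phi_1 c_1, so
  gamma(0) = c_0 / (1 - phi_1^2) = 4 / (1 - (-0.628)^2) = 4 / 0.605616 = 6.604845.
  gamma(1) = phi_1 gamma(0) = (-0.628)(6.604845) = -4.147843.
Therefore gamma(1) = -4.1478 (to 4 decimal places).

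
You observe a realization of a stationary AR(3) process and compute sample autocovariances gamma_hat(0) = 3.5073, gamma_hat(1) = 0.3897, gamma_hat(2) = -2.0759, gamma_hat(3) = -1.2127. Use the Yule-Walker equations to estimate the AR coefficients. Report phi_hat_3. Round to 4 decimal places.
\hat\phi_{3} = -0.2780

The Yule-Walker equations for an AR(p) process read, in matrix form,
  Gamma_p phi = r_p,   with   (Gamma_p)_{ij} = gamma(|i - j|),
                       (r_p)_i = gamma(i),   i,j = 1..p.
Substitute the sample gammas (Toeplitz matrix and right-hand side of size 3):
  Gamma_p = [[3.5073, 0.3897, -2.0759], [0.3897, 3.5073, 0.3897], [-2.0759, 0.3897, 3.5073]]
  r_p     = [0.3897, -2.0759, -1.2127]
Written out (R1..R3):
  (R1) 3.5073 phi_1 + 0.3897 phi_2 - 2.0759 phi_3 = 0.3897
  (R2) 0.3897 phi_1 + 3.5073 phi_2 + 0.3897 phi_3 = -2.0759
  (R3) -2.0759 phi_1 + 0.3897 phi_2 + 3.5073 phi_3 = -1.2127
Gaussian elimination:
  R2 <- R2 - (0.3897/3.5073) R1 = R2 - (0.111111) R1:  3.464 phi_2 + 0.620356 phi_3 = -2.1192
  R3 <- R3 - (-2.0759/3.5073) R1 = R3 - (-0.59188) R1:  0.620356 phi_2 + 2.278617 phi_3 = -0.982044
  R3 <- R3 - (0.620356/3.464) R2 = R3 - (0.179086) R2:  2.167519 phi_3 = -0.602524
Back-substitution:
  phi_hat_3 = -0.602524 / 2.167519 = -0.277979
  phi_hat_2 = (-2.1192 - (0.620356)(-0.277979)) / 3.464 = -0.561996
  phi_hat_1 = (0.3897 - (0.3897)(-0.561996) - (-2.0759)(-0.277979)) / 3.5073 = 0.009025
So phi_hat = [0.0090, -0.5620, -0.2780].
Therefore phi_hat_3 = -0.2780.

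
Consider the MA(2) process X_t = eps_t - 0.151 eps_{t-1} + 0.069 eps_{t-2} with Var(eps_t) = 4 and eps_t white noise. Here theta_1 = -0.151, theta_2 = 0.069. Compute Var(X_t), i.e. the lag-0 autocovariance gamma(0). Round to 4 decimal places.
\gamma(0) = 4.1102

For an MA(q) process X_t = eps_t + sum_i theta_i eps_{t-i} with
Var(eps_t) = sigma^2, the variance is
  gamma(0) = sigma^2 * (1 + sum_i theta_i^2).
  sum_i theta_i^2 = (-0.151)^2 + (0.069)^2 = 0.022801 + 0.004761 = 0.027562.
  gamma(0) = 4 * (1 + 0.027562) = 4 * 1.027562 = 4.110248, which rounds to 4.1102.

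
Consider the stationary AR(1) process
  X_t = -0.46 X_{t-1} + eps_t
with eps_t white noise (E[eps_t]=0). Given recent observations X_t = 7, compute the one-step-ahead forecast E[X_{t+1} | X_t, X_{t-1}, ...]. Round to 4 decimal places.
E[X_{t+1} \mid \mathcal F_t] = -3.2200

For an AR(p) model X_t = c + sum_i phi_i X_{t-i} + eps_t, the
one-step-ahead conditional mean is
  E[X_{t+1} | X_t, ...] = c + sum_i phi_i X_{t+1-i}.
Substitute known values:
  E[X_{t+1} | ...] = (-0.46) * (7)
                   = -3.2200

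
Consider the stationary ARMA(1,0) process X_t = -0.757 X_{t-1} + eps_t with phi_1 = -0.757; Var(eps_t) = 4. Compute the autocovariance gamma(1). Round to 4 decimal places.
\gamma(1) = -7.0921

Multiply the model equation by X_{t-k} and take expectations. With theta_0 = psi_0 = 1 and psi_j the MA(infinity) weights, this gives
  gamma(k) - sum_i phi_i gamma(k-i) = c_k,
  c_k = sigma^2 * sum_{j=k..q} theta_j psi_{j-k}   (c_k = 0 for k > q),
using gamma(-m) = gamma(m).
Pure AR (q = 0): c_0 = sigma^2 = 4, c_k = 0 for k >= 1.
Equations for k = 0 and k = 1 (AR order 1):
  gamma(0) = phi_1 gamma(1) + c_0
  gamma(1) = phi_1 gamma(0) + c_1
Substituting the second into the first: gamma(0) (1 - phi_1^2) = c_0 + phi_1 c_1, so
  gamma(0) = c_0 / (1 - phi_1^2) = 4 / (1 - (-0.757)^2) = 4 / 0.426951 = 9.368757.
  gamma(1) = phi_1 gamma(0) = (-0.757)(9.368757) = -7.092149.
Therefore gamma(1) = -7.0921 (to 4 decimal places).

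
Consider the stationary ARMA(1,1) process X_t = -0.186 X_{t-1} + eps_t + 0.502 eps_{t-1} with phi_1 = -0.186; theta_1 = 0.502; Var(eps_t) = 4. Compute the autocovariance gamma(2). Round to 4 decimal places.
\gamma(2) = -0.2208

Multiply the model equation by X_{t-k} and take expectations. With theta_0 = psi_0 = 1 and psi_j the MA(infinity) weights, this gives
  gamma(k) - sum_i phi_i gamma(k-i) = c_k,
  c_k = sigma^2 * sum_{j=k..q} theta_j psi_{j-k}   (c_k = 0 for k > q),
using gamma(-m) = gamma(m).
psi-weights needed (psi_j = theta_j + sum_i phi_i psi_{j-i}):
  psi_1 = theta_1 + phi_1 = 0.502 + (-0.186) = 0.316
Right-hand sides:
  c_0 = sigma^2 (1 + theta_1 psi_1) = 4 * (1 + (0.502)(0.316)) = 4 * 1.158632 = 4.634528
  c_1 = sigma^2 theta_1 = 4 * (0.502) = 2.008
  c_2 = 0
Equations for k = 0 and k = 1 (AR order 1):
  gamma(0) = phi_1 gamma(1) + c_0
  gamma(1) = phi_1 gamma(0) + c_1
Substituting the second into the first: gamma(0) (1 - phi_1^2) = c_0 + phi_1 c_1, so
  gamma(0) = (c_0 + phi_1 c_1) / (1 - phi_1^2) = (4.634528 + (-0.186)(2.008)) / (1 - (-0.186)^2) = 4.26104 / 0.965404 = 4.413738.
  gamma(1) = phi_1 gamma(0) + c_1 = (-0.186)(4.413738) + (2.008) = 1.187045.
For k = 2 (> q): gamma(2) = phi_1 gamma(1) = (-0.186)(1.187045) = -0.22079.
Therefore gamma(2) = -0.2208 (to 4 decimal places).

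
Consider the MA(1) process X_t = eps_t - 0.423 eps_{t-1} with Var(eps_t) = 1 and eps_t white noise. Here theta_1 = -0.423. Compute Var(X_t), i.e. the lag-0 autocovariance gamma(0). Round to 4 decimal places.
\gamma(0) = 1.1789

For an MA(q) process X_t = eps_t + sum_i theta_i eps_{t-i} with
Var(eps_t) = sigma^2, the variance is
  gamma(0) = sigma^2 * (1 + sum_i theta_i^2).
  sum_i theta_i^2 = (-0.423)^2 = 0.178929.
  gamma(0) = 1 * (1 + 0.178929) = 1 * 1.178929 = 1.178929, which rounds to 1.1789.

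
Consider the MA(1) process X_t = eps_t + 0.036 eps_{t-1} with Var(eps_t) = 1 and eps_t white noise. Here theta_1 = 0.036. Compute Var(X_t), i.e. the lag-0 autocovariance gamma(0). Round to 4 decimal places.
\gamma(0) = 1.0013

For an MA(q) process X_t = eps_t + sum_i theta_i eps_{t-i} with
Var(eps_t) = sigma^2, the variance is
  gamma(0) = sigma^2 * (1 + sum_i theta_i^2).
  sum_i theta_i^2 = (0.036)^2 = 0.001296.
  gamma(0) = 1 * (1 + 0.001296) = 1 * 1.001296 = 1.001296, which rounds to 1.0013.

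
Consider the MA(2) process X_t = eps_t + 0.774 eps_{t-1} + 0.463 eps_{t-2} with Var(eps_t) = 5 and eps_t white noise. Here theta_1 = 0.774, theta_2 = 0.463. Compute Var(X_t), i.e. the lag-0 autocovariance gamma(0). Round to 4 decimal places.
\gamma(0) = 9.0672

For an MA(q) process X_t = eps_t + sum_i theta_i eps_{t-i} with
Var(eps_t) = sigma^2, the variance is
  gamma(0) = sigma^2 * (1 + sum_i theta_i^2).
  sum_i theta_i^2 = (0.774)^2 + (0.463)^2 = 0.599076 + 0.214369 = 0.813445.
  gamma(0) = 5 * (1 + 0.813445) = 5 * 1.813445 = 9.067225, which rounds to 9.0672.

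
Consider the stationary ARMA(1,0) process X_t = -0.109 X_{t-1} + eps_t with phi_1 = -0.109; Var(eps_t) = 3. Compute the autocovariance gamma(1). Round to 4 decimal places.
\gamma(1) = -0.3309

Multiply the model equation by X_{t-k} and take expectations. With theta_0 = psi_0 = 1 and psi_j the MA(infinity) weights, this gives
  gamma(k) - sum_i phi_i gamma(k-i) = c_k,
  c_k = sigma^2 * sum_{j=k..q} theta_j psi_{j-k}   (c_k = 0 for k > q),
using gamma(-m) = gamma(m).
Pure AR (q = 0): c_0 = sigma^2 = 3, c_k = 0 for k >= 1.
Equations for k = 0 and k = 1 (AR order 1):
  gamma(0) = phi_1 gamma(1) + c_0
  gamma(1) = phi_1 gamma(0) + c_1
Substituting the second into the first: gamma(0) (1 - phi_1^2) = c_0 + phi_1 c_1, so
  gamma(0) = c_0 / (1 - phi_1^2) = 3 / (1 - (-0.109)^2) = 3 / 0.988119 = 3.036072.
  gamma(1) = phi_1 gamma(0) = (-0.109)(3.036072) = -0.330932.
Therefore gamma(1) = -0.3309 (to 4 decimal places).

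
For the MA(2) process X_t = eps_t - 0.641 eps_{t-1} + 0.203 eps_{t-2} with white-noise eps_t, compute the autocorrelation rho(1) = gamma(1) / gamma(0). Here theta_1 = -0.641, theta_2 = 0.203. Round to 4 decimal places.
\rho(1) = -0.5310

For an MA(q) process with theta_0 = 1, the autocovariance is
  gamma(k) = sigma^2 * sum_{i=0..q-k} theta_i * theta_{i+k},
and rho(k) = gamma(k) / gamma(0). Sigma^2 cancels.
  numerator   = (1)*(-0.641) + (-0.641)*(0.203) = -0.771123.
  denominator = (1)^2 + (-0.641)^2 + (0.203)^2 = 1.45209.
  rho(1) = -0.771123 / 1.45209 = -0.5310.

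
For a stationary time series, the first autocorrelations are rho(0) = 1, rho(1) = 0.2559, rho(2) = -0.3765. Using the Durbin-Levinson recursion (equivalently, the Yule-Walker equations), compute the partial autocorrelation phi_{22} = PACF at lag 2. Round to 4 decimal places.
\phi_{22} = -0.4730

The PACF at lag k is phi_{kk}, the last component of the solution
to the Yule-Walker system G_k phi = r_k where
  (G_k)_{ij} = rho(|i - j|), (r_k)_i = rho(i), i,j = 1..k.
Equivalently, Durbin-Levinson gives phi_{kk} iteratively:
  phi_{11} = rho(1)
  phi_{kk} = [rho(k) - sum_{j=1..k-1} phi_{k-1,j} rho(k-j)]
            / [1 - sum_{j=1..k-1} phi_{k-1,j} rho(j)],
  phi_{k,j} = phi_{k-1,j} - phi_{kk} phi_{k-1,k-j},  j = 1..k-1.
Step k = 1:
  phi_11 = rho(1) = 0.2559.
Step k = 2:
  phi_22 = [rho(2) - phi_11 rho(1)] / [1 - phi_11 rho(1)] = [-0.3765 - (0.2559)(0.2559)] / [1 - (0.2559)(0.2559)]
         = -0.44198481 / 0.93451519 = -0.473.
Therefore phi_{22} = -0.4730.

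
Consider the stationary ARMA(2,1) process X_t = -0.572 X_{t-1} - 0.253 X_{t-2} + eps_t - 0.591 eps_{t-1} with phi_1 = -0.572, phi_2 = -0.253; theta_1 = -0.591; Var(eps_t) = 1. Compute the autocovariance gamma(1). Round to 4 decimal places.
\gamma(1) = -1.6354

Multiply the model equation by X_{t-k} and take expectations. With theta_0 = psi_0 = 1 and psi_j the MA(infinity) weights, this gives
  gamma(k) - sum_i phi_i gamma(k-i) = c_k,
  c_k = sigma^2 * sum_{j=k..q} theta_j psi_{j-k}   (c_k = 0 for k > q),
using gamma(-m) = gamma(m).
psi-weights needed (psi_j = theta_j + sum_i phi_i psi_{j-i}):
  psi_1 = theta_1 + phi_1 = -0.591 + (-0.572) = -1.163
Right-hand sides:
  c_0 = sigma^2 (1 + theta_1 psi_1) = 1 * (1 + (-0.591)(-1.163)) = 1 * 1.687333 = 1.687333
  c_1 = sigma^2 theta_1 = 1 * (-0.591) = -0.591
  c_2 = 0
Equations for k = 0, 1, 2 (AR order 2, c_2 = 0):
  (E0) gamma(0) = phi_1 gamma(1) + phi_2 gamma(2) + c_0
  (E1) gamma(1) = phi_1 gamma(0) + phi_2 gamma(1) + c_1
  (E2) gamma(2) = phi_1 gamma(1) + phi_2 gamma(0)
From (E1): gamma(1) = A gamma(0) + B with
  A = phi_1 / (1 - phi_2) = -0.572 / 1.253 = -0.456504,   B = c_1 / (1 - phi_2) = -0.591 / 1.253 = -0.471668.
Insert (E2) into (E0): gamma(0) (1 - phi_2^2) = phi_1 (1 + phi_2) gamma(1) + c_0.
  phi_1 (1 + phi_2) = (-0.572)(0.747) = -0.427284,   1 - phi_2^2 = 0.935991.
Replace gamma(1) by A gamma(0) + B and collect gamma(0):
  gamma(0) [0.935991 - (-0.427284)(-0.456504)] = (-0.427284)(-0.471668) + 1.687333
  gamma(0) * 0.740934 = 1.888869
  gamma(0) = 1.888869 / 0.740934 = 2.549308.
  gamma(1) = A gamma(0) + B = (-0.456504)(2.549308) + (-0.471668) = -1.635438.
Therefore gamma(1) = -1.6354 (to 4 decimal places).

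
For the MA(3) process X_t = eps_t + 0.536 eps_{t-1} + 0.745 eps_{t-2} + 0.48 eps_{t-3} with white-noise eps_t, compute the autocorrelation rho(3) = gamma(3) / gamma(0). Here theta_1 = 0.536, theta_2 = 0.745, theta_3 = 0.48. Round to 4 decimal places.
\rho(3) = 0.2316

For an MA(q) process with theta_0 = 1, the autocovariance is
  gamma(k) = sigma^2 * sum_{i=0..q-k} theta_i * theta_{i+k},
and rho(k) = gamma(k) / gamma(0). Sigma^2 cancels.
  numerator   = (1)*(0.48) = 0.48.
  denominator = (1)^2 + (0.536)^2 + (0.745)^2 + (0.48)^2 = 2.072721.
  rho(3) = 0.48 / 2.072721 = 0.2316.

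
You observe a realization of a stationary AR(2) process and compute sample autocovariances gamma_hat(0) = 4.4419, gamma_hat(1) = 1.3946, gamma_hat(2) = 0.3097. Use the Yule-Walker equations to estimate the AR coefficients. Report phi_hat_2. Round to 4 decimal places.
\hat\phi_{2} = -0.0320

The Yule-Walker equations for an AR(p) process read, in matrix form,
  Gamma_p phi = r_p,   with   (Gamma_p)_{ij} = gamma(|i - j|),
                       (r_p)_i = gamma(i),   i,j = 1..p.
Substitute the sample gammas (Toeplitz matrix and right-hand side of size 2):
  Gamma_p = [[4.4419, 1.3946], [1.3946, 4.4419]]
  r_p     = [1.3946, 0.3097]
Written out:
  4.4419 phi_1 + 1.3946 phi_2 = 1.3946
  1.3946 phi_1 + 4.4419 phi_2 = 0.3097
Solve by Cramer's rule:
  det = gamma(0)^2 - gamma(1)^2 = (4.4419)^2 - (1.3946)^2 = 19.73047561 - 1.94490916 = 17.78556645
  phi_hat_1 = [gamma(1) gamma(0) - gamma(1) gamma(2)] / det = [(1.3946)(4.4419) - (1.3946)(0.3097)] / 17.78556645 = 5.76276612 / 17.78556645 = 0.324
  phi_hat_2 = [gamma(0) gamma(2) - gamma(1)^2] / det = [(4.4419)(0.3097) - (1.3946)^2] / 17.78556645 = -0.56925273 / 17.78556645 = -0.032
So phi_hat = [0.3240, -0.0320].
Therefore phi_hat_2 = -0.0320.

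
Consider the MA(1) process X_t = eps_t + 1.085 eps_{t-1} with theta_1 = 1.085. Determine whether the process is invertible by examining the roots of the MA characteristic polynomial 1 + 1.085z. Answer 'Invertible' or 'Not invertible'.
\text{Not invertible}

The MA(q) characteristic polynomial is P(z) = 1 + 1.085z.
Invertibility requires all roots to lie outside the unit circle, i.e. |z| > 1 for every root.
This is linear in z: 1 + (1.085) z = 0  =>  z = -1/(1.085) = -0.921659,  |z| = 0.921659.
Moduli of all roots: 0.9217.
All moduli strictly greater than 1? No.
Verdict: Not invertible.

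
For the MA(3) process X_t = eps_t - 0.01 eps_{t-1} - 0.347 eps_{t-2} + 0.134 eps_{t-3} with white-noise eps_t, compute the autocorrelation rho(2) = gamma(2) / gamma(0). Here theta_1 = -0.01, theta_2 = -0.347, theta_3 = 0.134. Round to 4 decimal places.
\rho(2) = -0.3060

For an MA(q) process with theta_0 = 1, the autocovariance is
  gamma(k) = sigma^2 * sum_{i=0..q-k} theta_i * theta_{i+k},
and rho(k) = gamma(k) / gamma(0). Sigma^2 cancels.
  numerator   = (1)*(-0.347) + (-0.01)*(0.134) = -0.34834.
  denominator = (1)^2 + (-0.01)^2 + (-0.347)^2 + (0.134)^2 = 1.138465.
  rho(2) = -0.34834 / 1.138465 = -0.3060.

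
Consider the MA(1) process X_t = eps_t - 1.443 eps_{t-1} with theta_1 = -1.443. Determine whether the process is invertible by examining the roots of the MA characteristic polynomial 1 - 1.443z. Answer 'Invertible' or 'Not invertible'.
\text{Not invertible}

The MA(q) characteristic polynomial is P(z) = 1 - 1.443z.
Invertibility requires all roots to lie outside the unit circle, i.e. |z| > 1 for every root.
This is linear in z: 1 + (-1.443) z = 0  =>  z = -1/(-1.443) = 0.693001,  |z| = 0.693001.
Moduli of all roots: 0.6930.
All moduli strictly greater than 1? No.
Verdict: Not invertible.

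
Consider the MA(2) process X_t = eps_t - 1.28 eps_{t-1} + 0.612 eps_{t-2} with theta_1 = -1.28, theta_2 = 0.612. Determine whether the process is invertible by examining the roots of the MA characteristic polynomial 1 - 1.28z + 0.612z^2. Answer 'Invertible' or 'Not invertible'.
\text{Invertible}

The MA(q) characteristic polynomial is P(z) = 1 - 1.28z + 0.612z^2.
Invertibility requires all roots to lie outside the unit circle, i.e. |z| > 1 for every root.
Set 1 + (-1.28) z + (0.612) z^2 = 0, i.e. a z^2 + b z + c = 0 with a = 0.612, b = -1.28, c = 1.
Discriminant D = b^2 - 4ac = (-1.28)^2 - 4*(0.612)*1 = 1.6384 - (2.448) = -0.8096.
D < 0, so the roots are the complex-conjugate pair z = (-b +/- i sqrt(-D)) / (2a) = 1.0458 +/- 0.7351i.
For a conjugate pair |z|^2 = z * conj(z) = (product of roots) = c/a = 1/(0.612) = 1.633987, so |z| = sqrt(1.633987) = 1.2783 for both roots.
Moduli of all roots: 1.2783, 1.2783.
All moduli strictly greater than 1? Yes.
Verdict: Invertible.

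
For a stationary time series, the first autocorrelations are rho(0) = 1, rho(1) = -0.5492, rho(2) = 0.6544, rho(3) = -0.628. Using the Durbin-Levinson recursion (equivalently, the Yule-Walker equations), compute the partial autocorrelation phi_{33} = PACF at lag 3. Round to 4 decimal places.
\phi_{33} = -0.3321

The PACF at lag k is phi_{kk}, the last component of the solution
to the Yule-Walker system G_k phi = r_k where
  (G_k)_{ij} = rho(|i - j|), (r_k)_i = rho(i), i,j = 1..k.
Equivalently, Durbin-Levinson gives phi_{kk} iteratively:
  phi_{11} = rho(1)
  phi_{kk} = [rho(k) - sum_{j=1..k-1} phi_{k-1,j} rho(k-j)]
            / [1 - sum_{j=1..k-1} phi_{k-1,j} rho(j)],
  phi_{k,j} = phi_{k-1,j} - phi_{kk} phi_{k-1,k-j},  j = 1..k-1.
Step k = 1:
  phi_11 = rho(1) = -0.5492.
Step k = 2:
  phi_22 = [rho(2) - phi_11 rho(1)] / [1 - phi_11 rho(1)] = [0.6544 - (-0.5492)(-0.5492)] / [1 - (-0.5492)(-0.5492)]
         = 0.35277936 / 0.69837936 = 0.50514.
  Update: phi_21 = phi_11 - phi_22 phi_11 = -0.5492 - (0.50514)(-0.5492) = -0.271777.
Step k = 3:
  phi_33 = [rho(3) - phi_21 rho(2) - phi_22 rho(1)] / [1 - phi_21 rho(1) - phi_22 rho(2)]
    numerator   = -0.628 - (-0.271777)(0.6544) - (0.50514)(-0.5492) = -0.17272617
    denominator = 1 - (-0.271777)(-0.5492) - (0.50514)(0.6544) = 0.52017639
  phi_33 = -0.17272617 / 0.52017639 = -0.3321.
Therefore phi_{33} = -0.3321.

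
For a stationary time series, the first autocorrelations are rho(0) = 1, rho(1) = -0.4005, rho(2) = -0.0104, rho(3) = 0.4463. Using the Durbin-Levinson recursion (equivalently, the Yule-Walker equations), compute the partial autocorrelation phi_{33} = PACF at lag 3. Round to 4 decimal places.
\phi_{33} = 0.4471

The PACF at lag k is phi_{kk}, the last component of the solution
to the Yule-Walker system G_k phi = r_k where
  (G_k)_{ij} = rho(|i - j|), (r_k)_i = rho(i), i,j = 1..k.
Equivalently, Durbin-Levinson gives phi_{kk} iteratively:
  phi_{11} = rho(1)
  phi_{kk} = [rho(k) - sum_{j=1..k-1} phi_{k-1,j} rho(k-j)]
            / [1 - sum_{j=1..k-1} phi_{k-1,j} rho(j)],
  phi_{k,j} = phi_{k-1,j} - phi_{kk} phi_{k-1,k-j},  j = 1..k-1.
Step k = 1:
  phi_11 = rho(1) = -0.4005.
Step k = 2:
  phi_22 = [rho(2) - phi_11 rho(1)] / [1 - phi_11 rho(1)] = [-0.0104 - (-0.4005)(-0.4005)] / [1 - (-0.4005)(-0.4005)]
         = -0.17080025 / 0.83959975 = -0.203431.
  Update: phi_21 = phi_11 - phi_22 phi_11 = -0.4005 - (-0.203431)(-0.4005) = -0.481974.
Step k = 3:
  phi_33 = [rho(3) - phi_21 rho(2) - phi_22 rho(1)] / [1 - phi_21 rho(1) - phi_22 rho(2)]
    numerator   = 0.4463 - (-0.481974)(-0.0104) - (-0.203431)(-0.4005) = 0.35981353
    denominator = 1 - (-0.481974)(-0.4005) - (-0.203431)(-0.0104) = 0.80485376
  phi_33 = 0.35981353 / 0.80485376 = 0.4471.
Therefore phi_{33} = 0.4471.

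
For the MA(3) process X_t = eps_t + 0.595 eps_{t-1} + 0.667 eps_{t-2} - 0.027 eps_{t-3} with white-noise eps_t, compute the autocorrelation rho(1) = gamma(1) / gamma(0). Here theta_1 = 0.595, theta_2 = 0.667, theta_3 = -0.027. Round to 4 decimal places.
\rho(1) = 0.5411

For an MA(q) process with theta_0 = 1, the autocovariance is
  gamma(k) = sigma^2 * sum_{i=0..q-k} theta_i * theta_{i+k},
and rho(k) = gamma(k) / gamma(0). Sigma^2 cancels.
  numerator   = (1)*(0.595) + (0.595)*(0.667) + (0.667)*(-0.027) = 0.973856.
  denominator = (1)^2 + (0.595)^2 + (0.667)^2 + (-0.027)^2 = 1.799643.
  rho(1) = 0.973856 / 1.799643 = 0.5411.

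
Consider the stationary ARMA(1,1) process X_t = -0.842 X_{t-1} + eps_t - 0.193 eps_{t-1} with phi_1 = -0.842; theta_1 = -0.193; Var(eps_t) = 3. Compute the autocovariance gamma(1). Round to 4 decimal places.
\gamma(1) = -12.4025

Multiply the model equation by X_{t-k} and take expectations. With theta_0 = psi_0 = 1 and psi_j the MA(infinity) weights, this gives
  gamma(k) - sum_i phi_i gamma(k-i) = c_k,
  c_k = sigma^2 * sum_{j=k..q} theta_j psi_{j-k}   (c_k = 0 for k > q),
using gamma(-m) = gamma(m).
psi-weights needed (psi_j = theta_j + sum_i phi_i psi_{j-i}):
  psi_1 = theta_1 + phi_1 = -0.193 + (-0.842) = -1.035
Right-hand sides:
  c_0 = sigma^2 (1 + theta_1 psi_1) = 3 * (1 + (-0.193)(-1.035)) = 3 * 1.199755 = 3.599265
  c_1 = sigma^2 theta_1 = 3 * (-0.193) = -0.579
  c_2 = 0
Equations for k = 0 and k = 1 (AR order 1):
  gamma(0) = phi_1 gamma(1) + c_0
  gamma(1) = phi_1 gamma(0) + c_1
Substituting the second into the first: gamma(0) (1 - phi_1^2) = c_0 + phi_1 c_1, so
  gamma(0) = (c_0 + phi_1 c_1) / (1 - phi_1^2) = (3.599265 + (-0.842)(-0.579)) / (1 - (-0.842)^2) = 4.086783 / 0.291036 = 14.042191.
  gamma(1) = phi_1 gamma(0) + c_1 = (-0.842)(14.042191) + (-0.579) = -12.402525.
Therefore gamma(1) = -12.4025 (to 4 decimal places).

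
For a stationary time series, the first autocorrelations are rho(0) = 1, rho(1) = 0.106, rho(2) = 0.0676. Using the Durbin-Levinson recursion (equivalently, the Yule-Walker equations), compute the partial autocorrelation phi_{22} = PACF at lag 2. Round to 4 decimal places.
\phi_{22} = 0.0570

The PACF at lag k is phi_{kk}, the last component of the solution
to the Yule-Walker system G_k phi = r_k where
  (G_k)_{ij} = rho(|i - j|), (r_k)_i = rho(i), i,j = 1..k.
Equivalently, Durbin-Levinson gives phi_{kk} iteratively:
  phi_{11} = rho(1)
  phi_{kk} = [rho(k) - sum_{j=1..k-1} phi_{k-1,j} rho(k-j)]
            / [1 - sum_{j=1..k-1} phi_{k-1,j} rho(j)],
  phi_{k,j} = phi_{k-1,j} - phi_{kk} phi_{k-1,k-j},  j = 1..k-1.
Step k = 1:
  phi_11 = rho(1) = 0.106.
Step k = 2:
  phi_22 = [rho(2) - phi_11 rho(1)] / [1 - phi_11 rho(1)] = [0.0676 - (0.106)(0.106)] / [1 - (0.106)(0.106)]
         = 0.056364 / 0.988764 = 0.057.
Therefore phi_{22} = 0.0570.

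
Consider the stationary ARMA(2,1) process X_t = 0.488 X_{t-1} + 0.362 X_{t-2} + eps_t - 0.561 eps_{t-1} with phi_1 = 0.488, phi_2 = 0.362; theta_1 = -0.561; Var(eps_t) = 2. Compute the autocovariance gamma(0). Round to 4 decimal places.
\gamma(0) = 2.5322

Multiply the model equation by X_{t-k} and take expectations. With theta_0 = psi_0 = 1 and psi_j the MA(infinity) weights, this gives
  gamma(k) - sum_i phi_i gamma(k-i) = c_k,
  c_k = sigma^2 * sum_{j=k..q} theta_j psi_{j-k}   (c_k = 0 for k > q),
using gamma(-m) = gamma(m).
psi-weights needed (psi_j = theta_j + sum_i phi_i psi_{j-i}):
  psi_1 = theta_1 + phi_1 = -0.561 + (0.488) = -0.073
Right-hand sides:
  c_0 = sigma^2 (1 + theta_1 psi_1) = 2 * (1 + (-0.561)(-0.073)) = 2 * 1.040953 = 2.081906
  c_1 = sigma^2 theta_1 = 2 * (-0.561) = -1.122
  c_2 = 0
Equations for k = 0, 1, 2 (AR order 2, c_2 = 0):
  (E0) gamma(0) = phi_1 gamma(1) + phi_2 gamma(2) + c_0
  (E1) gamma(1) = phi_1 gamma(0) + phi_2 gamma(1) + c_1
  (E2) gamma(2) = phi_1 gamma(1) + phi_2 gamma(0)
From (E1): gamma(1) = A gamma(0) + B with
  A = phi_1 / (1 - phi_2) = 0.488 / 0.638 = 0.76489,   B = c_1 / (1 - phi_2) = -1.122 / 0.638 = -1.758621.
Insert (E2) into (E0): gamma(0) (1 - phi_2^2) = phi_1 (1 + phi_2) gamma(1) + c_0.
  phi_1 (1 + phi_2) = (0.488)(1.362) = 0.664656,   1 - phi_2^2 = 0.868956.
Replace gamma(1) by A gamma(0) + B and collect gamma(0):
  gamma(0) [0.868956 - (0.664656)(0.76489)] = (0.664656)(-1.758621) + 2.081906
  gamma(0) * 0.360567 = 0.913028
  gamma(0) = 0.913028 / 0.360567 = 2.532201.
Therefore gamma(0) = 2.5322 (to 4 decimal places).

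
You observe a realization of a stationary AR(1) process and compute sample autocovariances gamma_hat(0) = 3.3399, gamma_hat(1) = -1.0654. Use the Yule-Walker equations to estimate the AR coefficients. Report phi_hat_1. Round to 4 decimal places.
\hat\phi_{1} = -0.3190

The Yule-Walker equations for an AR(p) process read, in matrix form,
  Gamma_p phi = r_p,   with   (Gamma_p)_{ij} = gamma(|i - j|),
                       (r_p)_i = gamma(i),   i,j = 1..p.
Substitute the sample gammas (Toeplitz matrix and right-hand side of size 1):
  Gamma_p = [[3.3399]]
  r_p     = [-1.0654]
With p = 1 this is the single equation gamma(0) phi_1 = gamma(1):
  phi_hat_1 = gamma(1) / gamma(0) = -1.0654 / 3.3399 = -0.3190.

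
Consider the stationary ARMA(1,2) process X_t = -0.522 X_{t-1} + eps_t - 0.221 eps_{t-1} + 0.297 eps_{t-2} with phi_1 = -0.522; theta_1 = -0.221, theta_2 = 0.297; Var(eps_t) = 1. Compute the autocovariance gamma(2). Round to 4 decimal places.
\gamma(2) = 1.1261

Multiply the model equation by X_{t-k} and take expectations. With theta_0 = psi_0 = 1 and psi_j the MA(infinity) weights, this gives
  gamma(k) - sum_i phi_i gamma(k-i) = c_k,
  c_k = sigma^2 * sum_{j=k..q} theta_j psi_{j-k}   (c_k = 0 for k > q),
using gamma(-m) = gamma(m).
psi-weights needed (psi_j = theta_j + sum_i phi_i psi_{j-i}):
  psi_1 = theta_1 + phi_1 = -0.221 + (-0.522) = -0.743
  psi_2 = theta_2 + phi_1 psi_1 = 0.297 + (-0.522)(-0.743) = 0.684846
Right-hand sides:
  c_0 = sigma^2 (1 + theta_1 psi_1 + theta_2 psi_2) = 1 * (1 + (-0.221)(-0.743) + (0.297)(0.684846)) = 1 * 1.367602 = 1.367602
  c_1 = sigma^2 (theta_1 + theta_2 psi_1) = 1 * (-0.221 + (0.297)(-0.743)) = -0.441671
  c_2 = sigma^2 theta_2 = 1 * (0.297) = 0.297
Equations for k = 0 and k = 1 (AR order 1):
  gamma(0) = phi_1 gamma(1) + c_0
  gamma(1) = phi_1 gamma(0) + c_1
Substituting the second into the first: gamma(0) (1 - phi_1^2) = c_0 + phi_1 c_1, so
  gamma(0) = (c_0 + phi_1 c_1) / (1 - phi_1^2) = (1.367602 + (-0.522)(-0.441671)) / (1 - (-0.522)^2) = 1.598155 / 0.727516 = 2.196728.
  gamma(1) = phi_1 gamma(0) + c_1 = (-0.522)(2.196728) + (-0.441671) = -1.588363.
For k = 2: gamma(2) = phi_1 gamma(1) + c_2
  = (-0.522)(-1.588363) + (0.297) = 1.126125.
Therefore gamma(2) = 1.1261 (to 4 decimal places).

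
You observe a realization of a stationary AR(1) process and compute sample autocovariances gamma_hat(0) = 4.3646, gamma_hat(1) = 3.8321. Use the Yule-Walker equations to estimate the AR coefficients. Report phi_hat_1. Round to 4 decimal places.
\hat\phi_{1} = 0.8780

The Yule-Walker equations for an AR(p) process read, in matrix form,
  Gamma_p phi = r_p,   with   (Gamma_p)_{ij} = gamma(|i - j|),
                       (r_p)_i = gamma(i),   i,j = 1..p.
Substitute the sample gammas (Toeplitz matrix and right-hand side of size 1):
  Gamma_p = [[4.3646]]
  r_p     = [3.8321]
With p = 1 this is the single equation gamma(0) phi_1 = gamma(1):
  phi_hat_1 = gamma(1) / gamma(0) = 3.8321 / 4.3646 = 0.8780.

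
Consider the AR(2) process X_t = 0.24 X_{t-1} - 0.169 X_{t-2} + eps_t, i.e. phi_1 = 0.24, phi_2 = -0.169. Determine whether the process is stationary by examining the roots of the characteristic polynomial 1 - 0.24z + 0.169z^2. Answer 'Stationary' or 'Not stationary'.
\text{Stationary}

The AR(p) characteristic polynomial is P(z) = 1 - 0.24z + 0.169z^2.
Stationarity requires all roots to lie outside the unit circle, i.e. |z| > 1 for every root.
Set 1 + (-0.24) z + (0.169) z^2 = 0, i.e. a z^2 + b z + c = 0 with a = 0.169, b = -0.24, c = 1.
Discriminant D = b^2 - 4ac = (-0.24)^2 - 4*(0.169)*1 = 0.0576 - (0.676) = -0.6184.
D < 0, so the roots are the complex-conjugate pair z = (-b +/- i sqrt(-D)) / (2a) = 0.7101 +/- 2.3266i.
For a conjugate pair |z|^2 = z * conj(z) = (product of roots) = c/a = 1/(0.169) = 5.91716, so |z| = sqrt(5.91716) = 2.4325 for both roots.
Moduli of all roots: 2.4325, 2.4325.
All moduli strictly greater than 1? Yes.
Verdict: Stationary.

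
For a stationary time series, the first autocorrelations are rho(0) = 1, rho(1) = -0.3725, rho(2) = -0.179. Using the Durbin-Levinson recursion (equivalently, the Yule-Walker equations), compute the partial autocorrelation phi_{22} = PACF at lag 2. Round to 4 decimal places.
\phi_{22} = -0.3690

The PACF at lag k is phi_{kk}, the last component of the solution
to the Yule-Walker system G_k phi = r_k where
  (G_k)_{ij} = rho(|i - j|), (r_k)_i = rho(i), i,j = 1..k.
Equivalently, Durbin-Levinson gives phi_{kk} iteratively:
  phi_{11} = rho(1)
  phi_{kk} = [rho(k) - sum_{j=1..k-1} phi_{k-1,j} rho(k-j)]
            / [1 - sum_{j=1..k-1} phi_{k-1,j} rho(j)],
  phi_{k,j} = phi_{k-1,j} - phi_{kk} phi_{k-1,k-j},  j = 1..k-1.
Step k = 1:
  phi_11 = rho(1) = -0.3725.
Step k = 2:
  phi_22 = [rho(2) - phi_11 rho(1)] / [1 - phi_11 rho(1)] = [-0.179 - (-0.3725)(-0.3725)] / [1 - (-0.3725)(-0.3725)]
         = -0.31775625 / 0.86124375 = -0.369.
Therefore phi_{22} = -0.3690.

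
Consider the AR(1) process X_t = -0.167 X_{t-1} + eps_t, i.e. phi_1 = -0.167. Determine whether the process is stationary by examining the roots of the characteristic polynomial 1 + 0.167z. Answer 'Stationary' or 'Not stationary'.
\text{Stationary}

The AR(p) characteristic polynomial is P(z) = 1 + 0.167z.
Stationarity requires all roots to lie outside the unit circle, i.e. |z| > 1 for every root.
This is linear in z: 1 + (0.167) z = 0  =>  z = -1/(0.167) = -5.988024,  |z| = 5.988024.
Moduli of all roots: 5.9880.
All moduli strictly greater than 1? Yes.
Verdict: Stationary.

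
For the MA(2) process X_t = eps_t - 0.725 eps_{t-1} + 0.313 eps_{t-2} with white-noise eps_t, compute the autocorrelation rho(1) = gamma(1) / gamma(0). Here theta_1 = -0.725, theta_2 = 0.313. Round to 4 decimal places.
\rho(1) = -0.5863

For an MA(q) process with theta_0 = 1, the autocovariance is
  gamma(k) = sigma^2 * sum_{i=0..q-k} theta_i * theta_{i+k},
and rho(k) = gamma(k) / gamma(0). Sigma^2 cancels.
  numerator   = (1)*(-0.725) + (-0.725)*(0.313) = -0.951925.
  denominator = (1)^2 + (-0.725)^2 + (0.313)^2 = 1.623594.
  rho(1) = -0.951925 / 1.623594 = -0.5863.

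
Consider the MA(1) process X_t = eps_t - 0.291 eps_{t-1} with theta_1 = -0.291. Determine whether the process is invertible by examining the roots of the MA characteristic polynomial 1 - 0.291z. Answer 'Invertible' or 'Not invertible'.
\text{Invertible}

The MA(q) characteristic polynomial is P(z) = 1 - 0.291z.
Invertibility requires all roots to lie outside the unit circle, i.e. |z| > 1 for every root.
This is linear in z: 1 + (-0.291) z = 0  =>  z = -1/(-0.291) = 3.436426,  |z| = 3.436426.
Moduli of all roots: 3.4364.
All moduli strictly greater than 1? Yes.
Verdict: Invertible.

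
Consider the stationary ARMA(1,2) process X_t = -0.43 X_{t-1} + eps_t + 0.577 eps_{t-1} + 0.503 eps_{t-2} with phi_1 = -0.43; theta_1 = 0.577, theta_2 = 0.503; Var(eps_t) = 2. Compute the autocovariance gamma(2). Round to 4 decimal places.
\gamma(2) = 0.9117

Multiply the model equation by X_{t-k} and take expectations. With theta_0 = psi_0 = 1 and psi_j the MA(infinity) weights, this gives
  gamma(k) - sum_i phi_i gamma(k-i) = c_k,
  c_k = sigma^2 * sum_{j=k..q} theta_j psi_{j-k}   (c_k = 0 for k > q),
using gamma(-m) = gamma(m).
psi-weights needed (psi_j = theta_j + sum_i phi_i psi_{j-i}):
  psi_1 = theta_1 + phi_1 = 0.577 + (-0.43) = 0.147
  psi_2 = theta_2 + phi_1 psi_1 = 0.503 + (-0.43)(0.147) = 0.43979
Right-hand sides:
  c_0 = sigma^2 (1 + theta_1 psi_1 + theta_2 psi_2) = 2 * (1 + (0.577)(0.147) + (0.503)(0.43979)) = 2 * 1.306033 = 2.612067
  c_1 = sigma^2 (theta_1 + theta_2 psi_1) = 2 * (0.577 + (0.503)(0.147)) = 1.301882
  c_2 = sigma^2 theta_2 = 2 * (0.503) = 1.006
Equations for k = 0 and k = 1 (AR order 1):
  gamma(0) = phi_1 gamma(1) + c_0
  gamma(1) = phi_1 gamma(0) + c_1
Substituting the second into the first: gamma(0) (1 - phi_1^2) = c_0 + phi_1 c_1, so
  gamma(0) = (c_0 + phi_1 c_1) / (1 - phi_1^2) = (2.612067 + (-0.43)(1.301882)) / (1 - (-0.43)^2) = 2.052257 / 0.8151 = 2.517798.
  gamma(1) = phi_1 gamma(0) + c_1 = (-0.43)(2.517798) + (1.301882) = 0.219229.
For k = 2: gamma(2) = phi_1 gamma(1) + c_2
  = (-0.43)(0.219229) + (1.006) = 0.911732.
Therefore gamma(2) = 0.9117 (to 4 decimal places).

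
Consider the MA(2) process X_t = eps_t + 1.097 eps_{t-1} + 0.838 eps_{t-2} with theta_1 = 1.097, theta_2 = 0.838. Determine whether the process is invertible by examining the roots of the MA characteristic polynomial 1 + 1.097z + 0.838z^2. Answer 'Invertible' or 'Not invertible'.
\text{Invertible}

The MA(q) characteristic polynomial is P(z) = 1 + 1.097z + 0.838z^2.
Invertibility requires all roots to lie outside the unit circle, i.e. |z| > 1 for every root.
Set 1 + (1.097) z + (0.838) z^2 = 0, i.e. a z^2 + b z + c = 0 with a = 0.838, b = 1.097, c = 1.
Discriminant D = b^2 - 4ac = (1.097)^2 - 4*(0.838)*1 = 1.203409 - (3.352) = -2.148591.
D < 0, so the roots are the complex-conjugate pair z = (-b +/- i sqrt(-D)) / (2a) = -0.6545 +/- 0.8746i.
For a conjugate pair |z|^2 = z * conj(z) = (product of roots) = c/a = 1/(0.838) = 1.193317, so |z| = sqrt(1.193317) = 1.0924 for both roots.
Moduli of all roots: 1.0924, 1.0924.
All moduli strictly greater than 1? Yes.
Verdict: Invertible.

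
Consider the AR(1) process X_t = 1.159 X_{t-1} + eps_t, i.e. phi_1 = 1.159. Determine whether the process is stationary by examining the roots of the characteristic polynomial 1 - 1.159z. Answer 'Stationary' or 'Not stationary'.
\text{Not stationary}

The AR(p) characteristic polynomial is P(z) = 1 - 1.159z.
Stationarity requires all roots to lie outside the unit circle, i.e. |z| > 1 for every root.
This is linear in z: 1 + (-1.159) z = 0  =>  z = -1/(-1.159) = 0.862813,  |z| = 0.862813.
Moduli of all roots: 0.8628.
All moduli strictly greater than 1? No.
Verdict: Not stationary.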